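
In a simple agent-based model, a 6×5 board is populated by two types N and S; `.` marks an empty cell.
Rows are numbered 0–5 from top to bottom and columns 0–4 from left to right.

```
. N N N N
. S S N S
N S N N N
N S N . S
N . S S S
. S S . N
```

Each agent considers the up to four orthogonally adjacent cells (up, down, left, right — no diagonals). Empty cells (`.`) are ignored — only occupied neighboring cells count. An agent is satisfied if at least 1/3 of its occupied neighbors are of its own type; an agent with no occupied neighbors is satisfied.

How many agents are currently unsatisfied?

3

Row 0: (0,1)N 1/2 ✓ · (0,2)N 2/3 ✓ · (0,3)N 3/3 ✓ · (0,4)N 1/2 ✓
Row 1: (1,1)S 2/3 ✓ · (1,2)S 1/4 ✗ · (1,3)N 2/4 ✓ · (1,4)S 0/3 ✗
Row 2: (2,0)N 1/2 ✓ · (2,1)S 2/4 ✓ · (2,2)N 2/4 ✓ · (2,3)N 3/3 ✓ · (2,4)N 1/3 ✓
Row 3: (3,0)N 2/3 ✓ · (3,1)S 1/3 ✓ · (3,2)N 1/3 ✓ · (3,4)S 1/2 ✓
Row 4: (4,0)N 1/1 ✓ · (4,2)S 2/3 ✓ · (4,3)S 2/2 ✓ · (4,4)S 2/3 ✓
Row 5: (5,1)S 1/1 ✓ · (5,2)S 2/2 ✓ · (5,4)N 0/1 ✗
Unsatisfied: (1,2), (1,4), (5,4) — 3 in total.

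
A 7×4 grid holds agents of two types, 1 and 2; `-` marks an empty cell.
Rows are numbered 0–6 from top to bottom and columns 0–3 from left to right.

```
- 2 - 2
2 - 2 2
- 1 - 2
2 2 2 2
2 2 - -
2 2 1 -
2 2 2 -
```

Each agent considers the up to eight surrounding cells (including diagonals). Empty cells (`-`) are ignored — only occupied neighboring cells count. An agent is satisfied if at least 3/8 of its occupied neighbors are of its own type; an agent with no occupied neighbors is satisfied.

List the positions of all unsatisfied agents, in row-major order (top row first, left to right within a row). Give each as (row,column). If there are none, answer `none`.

(0,1)2 2/2 ✓
(0,3)2 2/2 ✓
(1,0)2 1/2 ✓
(1,2)2 4/5 ✓
(1,3)2 3/3 ✓
(2,1)1 0/5 ✗
(2,3)2 4/4 ✓
(3,0)2 3/4 ✓
(3,1)2 4/5 ✓
(3,2)2 4/5 ✓
(3,3)2 2/2 ✓
(4,0)2 5/5 ✓
(4,1)2 6/7 ✓
(5,0)2 5/5 ✓
(5,1)2 6/7 ✓
(5,2)1 0/4 ✗
(6,0)2 3/3 ✓
(6,1)2 4/5 ✓
(6,2)2 2/3 ✓

(2,1), (5,2)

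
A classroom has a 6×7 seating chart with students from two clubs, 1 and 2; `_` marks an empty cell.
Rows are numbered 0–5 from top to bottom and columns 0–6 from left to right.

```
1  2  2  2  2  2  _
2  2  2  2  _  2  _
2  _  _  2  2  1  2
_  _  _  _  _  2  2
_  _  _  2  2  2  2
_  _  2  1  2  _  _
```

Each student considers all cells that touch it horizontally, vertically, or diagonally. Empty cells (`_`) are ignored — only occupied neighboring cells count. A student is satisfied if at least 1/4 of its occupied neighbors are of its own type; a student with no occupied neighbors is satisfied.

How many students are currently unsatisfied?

3

Row 0: (0,0)1 0/3 unhappy · (0,1)2 4/5 ok · (0,2)2 5/5 ok · (0,3)2 4/4 ok · (0,4)2 4/4 ok · (0,5)2 2/2 ok
Row 1: (1,0)2 3/4 ok · (1,1)2 5/6 ok · (1,2)2 6/6 ok · (1,3)2 6/6 ok · (1,5)2 4/5 ok
Row 2: (2,0)2 2/2 ok · (2,3)2 3/3 ok · (2,4)2 4/5 ok · (2,5)1 0/5 unhappy · (2,6)2 3/4 ok
Row 3: (3,5)2 6/7 ok · (3,6)2 4/5 ok
Row 4: (4,3)2 3/4 ok · (4,4)2 4/5 ok · (4,5)2 5/5 ok · (4,6)2 3/3 ok
Row 5: (5,2)2 1/2 ok · (5,3)1 0/4 unhappy · (5,4)2 3/4 ok
Unsatisfied: (0,0), (2,5), (5,3) — 3 in total.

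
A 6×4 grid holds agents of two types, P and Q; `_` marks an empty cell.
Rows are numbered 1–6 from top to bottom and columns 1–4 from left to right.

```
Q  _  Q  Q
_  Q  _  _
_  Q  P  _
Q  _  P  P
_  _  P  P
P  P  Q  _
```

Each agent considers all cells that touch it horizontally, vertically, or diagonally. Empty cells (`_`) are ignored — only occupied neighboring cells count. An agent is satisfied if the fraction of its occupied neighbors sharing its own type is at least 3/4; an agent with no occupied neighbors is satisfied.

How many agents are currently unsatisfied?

4

Row 1: (1,1)Q 1/1 ok · (1,3)Q 2/2 ok · (1,4)Q 1/1 ok
Row 2: (2,2)Q 3/4 ok
Row 3: (3,2)Q 2/4 unhappy · (3,3)P 2/4 unhappy
Row 4: (4,1)Q 1/1 ok · (4,3)P 4/5 ok · (4,4)P 4/4 ok
Row 5: (5,3)P 4/5 ok · (5,4)P 3/4 ok
Row 6: (6,1)P 1/1 ok · (6,2)P 2/3 unhappy · (6,3)Q 0/3 unhappy
Unsatisfied: (3,2), (3,3), (6,2), (6,3) — 4 in total.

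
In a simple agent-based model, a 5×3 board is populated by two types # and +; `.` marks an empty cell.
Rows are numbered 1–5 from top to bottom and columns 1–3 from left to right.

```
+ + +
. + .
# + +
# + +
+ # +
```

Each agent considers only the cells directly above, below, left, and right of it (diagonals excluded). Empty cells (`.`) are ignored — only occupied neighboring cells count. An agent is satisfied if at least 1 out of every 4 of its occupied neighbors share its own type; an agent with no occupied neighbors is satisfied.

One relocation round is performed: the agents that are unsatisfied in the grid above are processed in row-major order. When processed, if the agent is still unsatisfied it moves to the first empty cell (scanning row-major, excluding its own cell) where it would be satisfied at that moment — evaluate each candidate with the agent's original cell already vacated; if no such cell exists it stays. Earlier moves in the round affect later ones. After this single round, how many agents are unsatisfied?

0

Initially unsatisfied (in order): (5,1), (5,2).
  (5,1) → (2,1).
  (5,2) → (5,1).
Resulting grid:
+ + +
+ + .
# + +
# + +
# . +
All satisfied now.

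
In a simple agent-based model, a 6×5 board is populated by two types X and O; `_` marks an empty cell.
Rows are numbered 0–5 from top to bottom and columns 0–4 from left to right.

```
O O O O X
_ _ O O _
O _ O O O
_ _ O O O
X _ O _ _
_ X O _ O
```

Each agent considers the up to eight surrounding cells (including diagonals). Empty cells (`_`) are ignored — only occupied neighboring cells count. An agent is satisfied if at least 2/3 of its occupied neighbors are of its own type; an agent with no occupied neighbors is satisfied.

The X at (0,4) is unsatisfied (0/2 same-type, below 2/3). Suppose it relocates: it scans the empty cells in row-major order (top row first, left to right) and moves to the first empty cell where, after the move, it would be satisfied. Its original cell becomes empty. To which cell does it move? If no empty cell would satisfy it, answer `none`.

(5,0)

Vacating (0,4). Empty cells in order:
  (1,0): 0/3 same-type → still unsatisfied.
  (1,1): 0/6 same-type → still unsatisfied.
  (1,4): 0/4 same-type → still unsatisfied.
  (2,1): 0/4 same-type → still unsatisfied.
  (3,0): 1/2 same-type → still unsatisfied.
  (3,1): 1/5 same-type → still unsatisfied.
  (4,1): 2/5 same-type → still unsatisfied.
  (4,3): 0/6 same-type → still unsatisfied.
  (4,4): 0/3 same-type → still unsatisfied.
  (5,0): 2/2 same-type → satisfied — stop here.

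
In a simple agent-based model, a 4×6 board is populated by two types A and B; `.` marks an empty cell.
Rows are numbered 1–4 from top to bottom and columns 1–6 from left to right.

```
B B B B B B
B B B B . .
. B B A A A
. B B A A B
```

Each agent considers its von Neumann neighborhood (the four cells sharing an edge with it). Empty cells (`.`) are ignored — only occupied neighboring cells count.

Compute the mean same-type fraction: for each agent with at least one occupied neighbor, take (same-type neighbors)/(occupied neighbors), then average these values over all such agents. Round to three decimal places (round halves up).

0.821

Row 1: (1,1)B 2/2 · (1,2)B 3/3 · (1,3)B 3/3 · (1,4)B 3/3 · (1,5)B 2/2 · (1,6)B 1/1
Row 2: (2,1)B 2/2 · (2,2)B 4/4 · (2,3)B 4/4 · (2,4)B 2/3
Row 3: (3,2)B 3/3 · (3,3)B 3/4 · (3,4)A 2/4 · (3,5)A 3/3 · (3,6)A 1/2
Row 4: (4,2)B 2/2 · (4,3)B 2/3 · (4,4)A 2/3 · (4,5)A 2/3 · (4,6)B 0/2
Sum over 20 agents: 2/2 + 3/3 + 3/3 + 3/3 + 2/2 + 1/1 + 2/2 + 4/4 + 4/4 + 2/3 + 3/3 + 3/4 + 2/4 + 3/3 + 1/2 + 2/2 + 2/3 + 2/3 + 2/3 + 0/2 = 197/12; mean = 197/12 ÷ 20 = 197/240 = 0.820833… → 0.821.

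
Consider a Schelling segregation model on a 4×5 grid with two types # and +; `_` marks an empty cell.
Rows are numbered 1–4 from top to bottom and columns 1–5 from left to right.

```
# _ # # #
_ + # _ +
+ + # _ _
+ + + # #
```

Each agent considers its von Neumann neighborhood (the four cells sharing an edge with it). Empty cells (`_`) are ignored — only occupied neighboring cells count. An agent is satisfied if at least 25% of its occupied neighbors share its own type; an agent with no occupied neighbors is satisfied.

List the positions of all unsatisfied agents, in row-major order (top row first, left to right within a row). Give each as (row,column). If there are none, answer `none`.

Row 1: (1,1)# 0/0 satisfied · (1,3)# 2/2 satisfied · (1,4)# 2/2 satisfied · (1,5)# 1/2 satisfied
Row 2: (2,2)+ 1/2 satisfied · (2,3)# 2/3 satisfied · (2,5)+ 0/1 not
Row 3: (3,1)+ 2/2 satisfied · (3,2)+ 3/4 satisfied · (3,3)# 1/3 satisfied
Row 4: (4,1)+ 2/2 satisfied · (4,2)+ 3/3 satisfied · (4,3)+ 1/3 satisfied · (4,4)# 1/2 satisfied · (4,5)# 1/1 satisfied

(2,5)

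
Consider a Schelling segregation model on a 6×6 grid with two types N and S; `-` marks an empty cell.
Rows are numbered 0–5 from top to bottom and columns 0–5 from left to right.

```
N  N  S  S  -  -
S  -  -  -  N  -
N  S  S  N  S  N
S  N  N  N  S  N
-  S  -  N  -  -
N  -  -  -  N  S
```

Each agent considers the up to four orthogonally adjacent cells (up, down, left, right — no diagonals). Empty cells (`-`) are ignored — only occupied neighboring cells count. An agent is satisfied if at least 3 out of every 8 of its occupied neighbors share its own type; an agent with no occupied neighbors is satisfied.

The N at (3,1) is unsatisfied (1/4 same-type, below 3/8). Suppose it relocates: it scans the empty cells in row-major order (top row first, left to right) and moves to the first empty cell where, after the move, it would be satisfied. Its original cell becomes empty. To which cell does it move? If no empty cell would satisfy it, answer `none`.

Vacating (3,1). Empty cells in order:
  (0,4): 1/2 same-type → satisfied — stop here.

(0,4)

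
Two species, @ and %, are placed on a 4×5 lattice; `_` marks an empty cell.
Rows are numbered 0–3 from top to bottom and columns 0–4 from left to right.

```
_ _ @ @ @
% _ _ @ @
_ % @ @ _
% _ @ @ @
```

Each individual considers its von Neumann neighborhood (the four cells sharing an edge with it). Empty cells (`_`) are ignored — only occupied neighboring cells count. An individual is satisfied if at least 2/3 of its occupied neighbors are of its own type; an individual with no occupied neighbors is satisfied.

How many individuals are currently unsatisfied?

(0,2)@ 1/1 ok
(0,3)@ 3/3 ok
(0,4)@ 2/2 ok
(1,0)% 0/0 ok
(1,3)@ 3/3 ok
(1,4)@ 2/2 ok
(2,1)% 0/1 unhappy
(2,2)@ 2/3 ok
(2,3)@ 3/3 ok
(3,0)% 0/0 ok
(3,2)@ 2/2 ok
(3,3)@ 3/3 ok
(3,4)@ 1/1 ok
Unsatisfied: (2,1) — 1 in total.

1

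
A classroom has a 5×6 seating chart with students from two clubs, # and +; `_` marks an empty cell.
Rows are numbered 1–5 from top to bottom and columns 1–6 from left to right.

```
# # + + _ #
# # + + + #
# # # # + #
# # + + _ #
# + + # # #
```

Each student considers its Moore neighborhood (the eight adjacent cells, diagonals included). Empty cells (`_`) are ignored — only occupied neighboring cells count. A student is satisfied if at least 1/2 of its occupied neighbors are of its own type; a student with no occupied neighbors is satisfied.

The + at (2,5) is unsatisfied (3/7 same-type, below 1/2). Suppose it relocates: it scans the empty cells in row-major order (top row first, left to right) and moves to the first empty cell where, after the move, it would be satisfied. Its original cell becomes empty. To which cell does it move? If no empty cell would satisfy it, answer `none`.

Vacating (2,5). Empty cells in order:
  (1,5): 2/4 same-type → satisfied — stop here.

(1,5)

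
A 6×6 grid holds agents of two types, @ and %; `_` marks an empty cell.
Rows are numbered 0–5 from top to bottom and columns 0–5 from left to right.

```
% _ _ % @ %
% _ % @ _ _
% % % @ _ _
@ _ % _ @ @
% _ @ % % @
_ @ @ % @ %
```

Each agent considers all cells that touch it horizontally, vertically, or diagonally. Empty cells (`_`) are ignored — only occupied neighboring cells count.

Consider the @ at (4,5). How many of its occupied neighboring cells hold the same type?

Occupied neighbors of (4,5): (3,4)=@, (3,5)=@, (4,4)=%, (5,4)=@, (5,5)=%.
Same type (@): 3 of 5.

3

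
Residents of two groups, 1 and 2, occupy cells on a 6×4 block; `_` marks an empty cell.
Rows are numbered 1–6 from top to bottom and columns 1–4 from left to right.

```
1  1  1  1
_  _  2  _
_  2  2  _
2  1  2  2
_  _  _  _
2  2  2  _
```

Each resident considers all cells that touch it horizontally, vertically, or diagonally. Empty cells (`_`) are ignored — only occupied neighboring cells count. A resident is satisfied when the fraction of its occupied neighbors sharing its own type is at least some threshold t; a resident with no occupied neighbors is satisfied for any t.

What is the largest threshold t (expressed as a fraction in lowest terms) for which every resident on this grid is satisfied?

(1,1)1 1/1
(1,2)1 2/3
(1,3)1 2/3
(1,4)1 1/2
(2,3)2 2/5
(3,2)2 4/5
(3,3)2 4/5
(4,1)2 1/2
(4,2)1 0/4
(4,3)2 3/4
(4,4)2 2/2
(6,1)2 1/1
(6,2)2 2/2
(6,3)2 1/1
The smallest same-type fraction is 0/4 at (4,2), which reduces to 0/1. Any threshold above that leaves this resident unsatisfied.

0/1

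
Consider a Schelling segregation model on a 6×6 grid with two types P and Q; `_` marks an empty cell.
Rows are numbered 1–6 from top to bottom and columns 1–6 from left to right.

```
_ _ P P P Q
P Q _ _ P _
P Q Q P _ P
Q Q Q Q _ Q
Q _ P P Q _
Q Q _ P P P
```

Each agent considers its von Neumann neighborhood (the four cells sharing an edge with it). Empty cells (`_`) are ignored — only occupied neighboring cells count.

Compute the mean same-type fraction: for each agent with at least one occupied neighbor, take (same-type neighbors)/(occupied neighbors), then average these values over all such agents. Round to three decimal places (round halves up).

0.609

(1,3)P 1/1
(1,4)P 2/2
(1,5)P 2/3
(1,6)Q 0/1
(2,1)P 1/2
(2,2)Q 1/2
(2,5)P 1/1
(3,1)P 1/3
(3,2)Q 3/4
(3,3)Q 2/3
(3,4)P 0/2
(3,6)P 0/1
(4,1)Q 2/3
(4,2)Q 3/3
(4,3)Q 3/4
(4,4)Q 1/3
(4,6)Q 0/1
(5,1)Q 2/2
(5,3)P 1/2
(5,4)P 2/4
(5,5)Q 0/2
(6,1)Q 2/2
(6,2)Q 1/1
(6,4)P 2/2
(6,5)P 2/3
(6,6)P 1/1
Sum over 26 agents: 1/1 + 2/2 + 2/3 + 0/1 + 1/2 + 1/2 + 1/1 + 1/3 + 3/4 + 2/3 + 0/2 + 0/1 + 2/3 + 3/3 + 3/4 + 1/3 + 0/1 + 2/2 + 1/2 + 2/4 + 0/2 + 2/2 + 1/1 + 2/2 + 2/3 + 1/1 = 95/6; mean = 95/6 ÷ 26 = 95/156 = 0.608974… → 0.609.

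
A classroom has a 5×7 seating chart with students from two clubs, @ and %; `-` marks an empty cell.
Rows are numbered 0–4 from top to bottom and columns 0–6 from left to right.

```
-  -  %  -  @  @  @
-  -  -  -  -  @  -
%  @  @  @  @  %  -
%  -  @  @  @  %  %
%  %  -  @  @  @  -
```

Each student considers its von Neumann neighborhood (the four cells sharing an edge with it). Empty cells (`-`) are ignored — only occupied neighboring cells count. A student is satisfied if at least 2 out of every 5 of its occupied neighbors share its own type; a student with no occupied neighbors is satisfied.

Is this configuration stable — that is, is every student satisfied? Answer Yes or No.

(0,2)% 0/0 ✓
(0,4)@ 1/1 ✓
(0,5)@ 3/3 ✓
(0,6)@ 1/1 ✓
(1,5)@ 1/2 ✓
(2,0)% 1/2 ✓
(2,1)@ 1/2 ✓
(2,2)@ 3/3 ✓
(2,3)@ 3/3 ✓
(2,4)@ 2/3 ✓
(2,5)% 1/3 ✗
(3,0)% 2/2 ✓
(3,2)@ 2/2 ✓
(3,3)@ 4/4 ✓
(3,4)@ 3/4 ✓
(3,5)% 2/4 ✓
(3,6)% 1/1 ✓
(4,0)% 2/2 ✓
(4,1)% 1/1 ✓
(4,3)@ 2/2 ✓
(4,4)@ 3/3 ✓
(4,5)@ 1/2 ✓
For instance (2,5) has only 1/3 same-type neighbors, below 2/5.

No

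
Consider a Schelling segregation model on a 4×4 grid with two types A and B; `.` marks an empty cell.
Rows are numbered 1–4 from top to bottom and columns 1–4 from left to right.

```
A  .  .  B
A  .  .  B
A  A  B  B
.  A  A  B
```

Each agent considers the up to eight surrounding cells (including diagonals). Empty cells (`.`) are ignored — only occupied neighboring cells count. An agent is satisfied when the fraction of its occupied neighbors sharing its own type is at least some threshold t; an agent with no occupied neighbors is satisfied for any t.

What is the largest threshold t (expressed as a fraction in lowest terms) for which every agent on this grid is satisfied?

2/5

(1,1)A 1/1
(1,4)B 1/1
(2,1)A 3/3
(2,4)B 3/3
(3,1)A 3/3
(3,2)A 4/5
(3,3)B 3/6
(3,4)B 3/4
(4,2)A 3/4
(4,3)A 2/5
(4,4)B 2/3
The smallest same-type fraction is 2/5 at (4,3), which reduces to 2/5. Any threshold above that leaves this agent unsatisfied.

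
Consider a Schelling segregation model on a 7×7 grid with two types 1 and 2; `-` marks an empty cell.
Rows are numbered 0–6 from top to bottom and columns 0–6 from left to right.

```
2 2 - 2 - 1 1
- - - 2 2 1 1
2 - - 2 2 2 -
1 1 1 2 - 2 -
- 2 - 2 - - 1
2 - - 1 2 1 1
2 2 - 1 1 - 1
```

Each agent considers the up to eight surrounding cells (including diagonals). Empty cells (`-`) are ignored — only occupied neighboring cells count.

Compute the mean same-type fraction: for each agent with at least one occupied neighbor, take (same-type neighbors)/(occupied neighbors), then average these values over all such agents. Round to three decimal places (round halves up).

Row 0: (0,0)2 1/1 · (0,1)2 1/1 · (0,3)2 2/2 · (0,5)1 3/4 · (0,6)1 3/3
Row 1: (1,3)2 4/4 · (1,4)2 5/7 · (1,5)1 3/6 · (1,6)1 3/4
Row 2: (2,0)2 0/2 · (2,3)2 4/5 · (2,4)2 6/7 · (2,5)2 3/5
Row 3: (3,0)1 1/3 · (3,1)1 2/4 · (3,2)1 1/5 · (3,3)2 3/4 · (3,5)2 2/3
Row 4: (4,1)2 1/4 · (4,3)2 2/4 · (4,6)1 2/3
Row 5: (5,0)2 3/3 · (5,3)1 2/4 · (5,4)2 1/5 · (5,5)1 4/5 · (5,6)1 3/3
Row 6: (6,0)2 2/2 · (6,1)2 2/2 · (6,3)1 2/3 · (6,4)1 3/4 · (6,6)1 2/2
Sum over 31 agents: 1/1 + 1/1 + 2/2 + 3/4 + 3/3 + 4/4 + 5/7 + 3/6 + 3/4 + 0/2 + 4/5 + 6/7 + 3/5 + 1/3 + 2/4 + 1/5 + 3/4 + 2/3 + 1/4 + 2/4 + 2/3 + 3/3 + 2/4 + 1/5 + 4/5 + 3/3 + 2/2 + 2/2 + 2/3 + 3/4 + 2/2 = 9137/420; mean = 9137/420 ÷ 31 = 9137/13020 = 0.701766… → 0.702.

0.702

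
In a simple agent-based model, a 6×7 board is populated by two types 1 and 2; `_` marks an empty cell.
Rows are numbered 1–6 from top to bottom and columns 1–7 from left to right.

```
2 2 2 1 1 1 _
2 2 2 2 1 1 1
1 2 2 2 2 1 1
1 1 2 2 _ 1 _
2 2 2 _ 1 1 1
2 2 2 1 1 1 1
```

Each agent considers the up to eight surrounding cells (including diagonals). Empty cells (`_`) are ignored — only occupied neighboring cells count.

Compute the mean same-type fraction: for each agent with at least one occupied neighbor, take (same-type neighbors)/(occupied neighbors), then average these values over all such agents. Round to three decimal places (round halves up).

(1,1)2 3/3
(1,2)2 5/5
(1,3)2 4/5
(1,4)1 2/5
(1,5)1 4/5
(1,6)1 4/4
(2,1)2 4/5
(2,2)2 7/8
(2,3)2 7/8
(2,4)2 5/8
(2,5)1 5/8
(2,6)1 6/7
(2,7)1 4/4
(3,1)1 2/5
(3,2)2 5/8
(3,3)2 7/8
(3,4)2 6/7
(3,5)2 3/7
(3,6)1 5/6
(3,7)1 4/4
(4,1)1 2/5
(4,2)1 2/8
(4,3)2 6/7
(4,4)2 5/6
(4,6)1 5/6
(5,1)2 3/5
(5,2)2 6/8
(5,3)2 5/7
(5,5)1 5/6
(5,6)1 6/6
(5,7)1 4/4
(6,1)2 3/3
(6,2)2 5/5
(6,3)2 3/4
(6,4)1 2/4
(6,5)1 4/4
(6,6)1 5/5
(6,7)1 3/3
Sum over 38 agents: 3/3 + 5/5 + 4/5 + 2/5 + 4/5 + 4/4 + 4/5 + 7/8 + 7/8 + 5/8 + 5/8 + 6/7 + 4/4 + 2/5 + 5/8 + 7/8 + 6/7 + 3/7 + 5/6 + 4/4 + 2/5 + 2/8 + 6/7 + 5/6 + 5/6 + 3/5 + 6/8 + 5/7 + 5/6 + 6/6 + 4/4 + 3/3 + 5/5 + 3/4 + 2/4 + 4/4 + 5/5 + 3/3 = 12599/420; mean = 12599/420 ÷ 38 = 12599/15960 = 0.789411… → 0.789.

0.789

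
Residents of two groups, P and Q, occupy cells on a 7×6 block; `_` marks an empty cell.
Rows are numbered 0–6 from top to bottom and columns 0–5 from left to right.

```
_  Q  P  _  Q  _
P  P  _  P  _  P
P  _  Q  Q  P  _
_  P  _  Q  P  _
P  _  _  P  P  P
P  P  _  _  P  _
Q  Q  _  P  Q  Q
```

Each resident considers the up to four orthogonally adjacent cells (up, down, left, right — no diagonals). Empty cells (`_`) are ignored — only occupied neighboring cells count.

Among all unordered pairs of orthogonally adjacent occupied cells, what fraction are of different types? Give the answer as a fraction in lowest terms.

Scan each occupied cell's neighbors to the right and below so each pair is counted once.
From row 0: 2 unlike of 2 pairs (running 2/2).
From row 1: 1 unlike of 3 pairs (running 3/5).
From row 2: 1 unlike of 4 pairs (running 4/9).
From row 3: 2 unlike of 3 pairs (running 6/12).
From row 4: 0 unlike of 4 pairs (running 6/16).
From row 5: 3 unlike of 4 pairs (running 9/20).
From row 6: 1 unlike of 3 pairs (running 10/23).
Total adjacent occupied pairs: 23; unlike-type pairs: 10.
10/23 is already in lowest terms.

10/23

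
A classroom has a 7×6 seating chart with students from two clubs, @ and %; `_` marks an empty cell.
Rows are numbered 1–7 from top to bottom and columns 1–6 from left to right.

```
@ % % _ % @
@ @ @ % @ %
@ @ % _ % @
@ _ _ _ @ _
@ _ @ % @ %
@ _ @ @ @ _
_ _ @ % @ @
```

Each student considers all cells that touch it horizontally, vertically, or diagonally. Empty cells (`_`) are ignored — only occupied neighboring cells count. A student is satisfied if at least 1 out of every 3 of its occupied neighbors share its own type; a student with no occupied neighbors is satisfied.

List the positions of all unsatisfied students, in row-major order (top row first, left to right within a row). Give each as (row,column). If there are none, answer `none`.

(1,2), (3,3), (5,4), (5,6), (7,4)

Row 1: (1,1)@ 2/3 ✓ · (1,2)% 1/5 ✗ · (1,3)% 2/4 ✓ · (1,5)% 2/4 ✓ · (1,6)@ 1/3 ✓
Row 2: (2,1)@ 4/5 ✓ · (2,2)@ 5/8 ✓ · (2,3)@ 2/6 ✓ · (2,4)% 4/6 ✓ · (2,5)@ 2/6 ✓ · (2,6)% 2/5 ✓
Row 3: (3,1)@ 4/4 ✓ · (3,2)@ 5/6 ✓ · (3,3)% 1/4 ✗ · (3,5)% 2/5 ✓ · (3,6)@ 2/4 ✓
Row 4: (4,1)@ 3/3 ✓ · (4,5)@ 2/5 ✓
Row 5: (5,1)@ 2/2 ✓ · (5,3)@ 2/3 ✓ · (5,4)% 0/6 ✗ · (5,5)@ 3/5 ✓ · (5,6)% 0/3 ✗
Row 6: (6,1)@ 1/1 ✓ · (6,3)@ 3/5 ✓ · (6,4)@ 6/8 ✓ · (6,5)@ 4/7 ✓
Row 7: (7,3)@ 2/3 ✓ · (7,4)% 0/5 ✗ · (7,5)@ 3/4 ✓ · (7,6)@ 2/2 ✓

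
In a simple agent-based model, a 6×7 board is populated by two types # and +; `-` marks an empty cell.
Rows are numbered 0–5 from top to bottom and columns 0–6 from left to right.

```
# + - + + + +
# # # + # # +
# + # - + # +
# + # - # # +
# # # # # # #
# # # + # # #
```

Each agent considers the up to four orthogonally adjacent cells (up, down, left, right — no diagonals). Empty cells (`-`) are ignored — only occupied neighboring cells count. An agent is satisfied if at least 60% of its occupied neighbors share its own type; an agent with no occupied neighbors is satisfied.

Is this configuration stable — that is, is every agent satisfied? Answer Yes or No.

(0,0)# 1/2 unhappy
(0,1)+ 0/2 unhappy
(0,3)+ 2/2 ok
(0,4)+ 2/3 ok
(0,5)+ 2/3 ok
(0,6)+ 2/2 ok
(1,0)# 3/3 ok
(1,1)# 2/4 unhappy
(1,2)# 2/3 ok
(1,3)+ 1/3 unhappy
(1,4)# 1/4 unhappy
(1,5)# 2/4 unhappy
(1,6)+ 2/3 ok
(2,0)# 2/3 ok
(2,1)+ 1/4 unhappy
(2,2)# 2/3 ok
(2,4)+ 0/3 unhappy
(2,5)# 2/4 unhappy
(2,6)+ 2/3 ok
(3,0)# 2/3 ok
(3,1)+ 1/4 unhappy
(3,2)# 2/3 ok
(3,4)# 2/3 ok
(3,5)# 3/4 ok
(3,6)+ 1/3 unhappy
(4,0)# 3/3 ok
(4,1)# 3/4 ok
(4,2)# 4/4 ok
(4,3)# 2/3 ok
(4,4)# 4/4 ok
(4,5)# 4/4 ok
(4,6)# 2/3 ok
(5,0)# 2/2 ok
(5,1)# 3/3 ok
(5,2)# 2/3 ok
(5,3)+ 0/3 unhappy
(5,4)# 2/3 ok
(5,5)# 3/3 ok
(5,6)# 2/2 ok
For instance (0,0) has only 1/2 same-type neighbors, below 3/5.

No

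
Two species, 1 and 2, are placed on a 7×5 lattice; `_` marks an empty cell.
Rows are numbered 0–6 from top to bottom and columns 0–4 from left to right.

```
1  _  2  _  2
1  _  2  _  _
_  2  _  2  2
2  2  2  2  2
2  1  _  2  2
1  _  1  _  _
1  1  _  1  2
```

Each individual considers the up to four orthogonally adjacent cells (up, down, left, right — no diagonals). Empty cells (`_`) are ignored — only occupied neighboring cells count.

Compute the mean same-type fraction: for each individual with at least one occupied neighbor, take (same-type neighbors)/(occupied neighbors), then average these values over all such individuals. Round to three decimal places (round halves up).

0.790

Row 0: (0,0)1 1/1 · (0,2)2 1/1 · (0,4)2 — no occupied neighbors
Row 1: (1,0)1 1/1 · (1,2)2 1/1
Row 2: (2,1)2 1/1 · (2,3)2 2/2 · (2,4)2 2/2
Row 3: (3,0)2 2/2 · (3,1)2 3/4 · (3,2)2 2/2 · (3,3)2 4/4 · (3,4)2 3/3
Row 4: (4,0)2 1/3 · (4,1)1 0/2 · (4,3)2 2/2 · (4,4)2 2/2
Row 5: (5,0)1 1/2 · (5,2)1 — no occupied neighbors
Row 6: (6,0)1 2/2 · (6,1)1 1/1 · (6,3)1 0/1 · (6,4)2 0/1
Sum over 21 individuals: 1/1 + 1/1 + 1/1 + 1/1 + 1/1 + 2/2 + 2/2 + 2/2 + 3/4 + 2/2 + 4/4 + 3/3 + 1/3 + 0/2 + 2/2 + 2/2 + 1/2 + 2/2 + 1/1 + 0/1 + 0/1 = 199/12; mean = 199/12 ÷ 21 = 199/252 = 0.789682… → 0.790.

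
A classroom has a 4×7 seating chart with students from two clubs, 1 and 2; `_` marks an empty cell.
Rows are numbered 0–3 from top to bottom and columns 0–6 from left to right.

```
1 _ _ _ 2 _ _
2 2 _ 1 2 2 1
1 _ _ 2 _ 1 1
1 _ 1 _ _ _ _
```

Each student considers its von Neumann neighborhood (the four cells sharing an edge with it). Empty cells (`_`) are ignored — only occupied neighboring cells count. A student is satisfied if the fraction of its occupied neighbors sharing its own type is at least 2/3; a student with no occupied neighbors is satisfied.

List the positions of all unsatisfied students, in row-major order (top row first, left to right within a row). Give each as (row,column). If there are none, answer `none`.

(0,0)1 0/1 ✗
(0,4)2 1/1 ✓
(1,0)2 1/3 ✗
(1,1)2 1/1 ✓
(1,3)1 0/2 ✗
(1,4)2 2/3 ✓
(1,5)2 1/3 ✗
(1,6)1 1/2 ✗
(2,0)1 1/2 ✗
(2,3)2 0/1 ✗
(2,5)1 1/2 ✗
(2,6)1 2/2 ✓
(3,0)1 1/1 ✓
(3,2)1 0/0 ✓

(0,0), (1,0), (1,3), (1,5), (1,6), (2,0), (2,3), (2,5)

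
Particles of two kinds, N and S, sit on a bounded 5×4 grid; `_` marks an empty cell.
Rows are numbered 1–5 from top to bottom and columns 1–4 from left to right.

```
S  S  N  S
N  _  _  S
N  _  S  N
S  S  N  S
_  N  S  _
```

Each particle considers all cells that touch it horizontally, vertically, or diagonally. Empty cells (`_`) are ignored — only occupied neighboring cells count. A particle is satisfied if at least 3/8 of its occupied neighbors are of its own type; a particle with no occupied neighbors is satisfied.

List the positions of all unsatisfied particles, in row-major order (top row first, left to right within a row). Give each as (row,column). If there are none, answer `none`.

Row 1: (1,1)S 1/2 satisfied · (1,2)S 1/3 not · (1,3)N 0/3 not · (1,4)S 1/2 satisfied
Row 2: (2,1)N 1/3 not · (2,4)S 2/4 satisfied
Row 3: (3,1)N 1/3 not · (3,3)S 3/5 satisfied · (3,4)N 1/4 not
Row 4: (4,1)S 1/3 not · (4,2)S 3/6 satisfied · (4,3)N 2/6 not · (4,4)S 2/4 satisfied
Row 5: (5,2)N 1/4 not · (5,3)S 2/4 satisfied

(1,2), (1,3), (2,1), (3,1), (3,4), (4,1), (4,3), (5,2)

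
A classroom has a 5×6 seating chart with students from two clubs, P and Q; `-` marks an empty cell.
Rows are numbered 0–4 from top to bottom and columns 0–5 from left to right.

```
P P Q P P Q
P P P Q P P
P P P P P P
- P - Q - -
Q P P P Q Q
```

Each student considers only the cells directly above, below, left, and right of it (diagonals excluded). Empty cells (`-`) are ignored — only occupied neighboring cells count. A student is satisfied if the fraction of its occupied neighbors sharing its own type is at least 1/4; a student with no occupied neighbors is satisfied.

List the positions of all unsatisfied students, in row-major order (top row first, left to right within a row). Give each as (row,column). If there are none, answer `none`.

(0,0)P 2/2 satisfied
(0,1)P 2/3 satisfied
(0,2)Q 0/3 not
(0,3)P 1/3 satisfied
(0,4)P 2/3 satisfied
(0,5)Q 0/2 not
(1,0)P 3/3 satisfied
(1,1)P 4/4 satisfied
(1,2)P 2/4 satisfied
(1,3)Q 0/4 not
(1,4)P 3/4 satisfied
(1,5)P 2/3 satisfied
(2,0)P 2/2 satisfied
(2,1)P 4/4 satisfied
(2,2)P 3/3 satisfied
(2,3)P 2/4 satisfied
(2,4)P 3/3 satisfied
(2,5)P 2/2 satisfied
(3,1)P 2/2 satisfied
(3,3)Q 0/2 not
(4,0)Q 0/1 not
(4,1)P 2/3 satisfied
(4,2)P 2/2 satisfied
(4,3)P 1/3 satisfied
(4,4)Q 1/2 satisfied
(4,5)Q 1/1 satisfied

(0,2), (0,5), (1,3), (3,3), (4,0)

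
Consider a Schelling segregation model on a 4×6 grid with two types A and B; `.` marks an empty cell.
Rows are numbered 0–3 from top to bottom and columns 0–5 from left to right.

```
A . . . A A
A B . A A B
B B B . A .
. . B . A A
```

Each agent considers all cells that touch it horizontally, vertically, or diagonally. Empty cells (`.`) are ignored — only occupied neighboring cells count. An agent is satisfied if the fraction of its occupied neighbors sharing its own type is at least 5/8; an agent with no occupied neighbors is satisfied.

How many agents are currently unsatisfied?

4

(0,0)A 1/2 unhappy
(0,4)A 3/4 ok
(0,5)A 2/3 ok
(1,0)A 1/4 unhappy
(1,1)B 3/5 unhappy
(1,3)A 3/4 ok
(1,4)A 4/5 ok
(1,5)B 0/4 unhappy
(2,0)B 2/3 ok
(2,1)B 4/5 ok
(2,2)B 3/4 ok
(2,4)A 4/5 ok
(3,2)B 2/2 ok
(3,4)A 2/2 ok
(3,5)A 2/2 ok
Unsatisfied: (0,0), (1,0), (1,1), (1,5) — 4 in total.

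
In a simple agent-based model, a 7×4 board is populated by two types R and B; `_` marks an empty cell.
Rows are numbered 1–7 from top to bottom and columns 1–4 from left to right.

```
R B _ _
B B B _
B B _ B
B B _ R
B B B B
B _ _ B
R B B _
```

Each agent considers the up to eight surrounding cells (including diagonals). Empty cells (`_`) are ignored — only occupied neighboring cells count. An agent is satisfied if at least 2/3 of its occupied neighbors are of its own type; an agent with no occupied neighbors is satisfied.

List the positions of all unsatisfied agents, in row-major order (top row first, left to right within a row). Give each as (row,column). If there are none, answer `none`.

(1,1), (3,4), (4,4), (7,1)

(1,1)R 0/3 ✗
(1,2)B 3/4 ✓
(2,1)B 4/5 ✓
(2,2)B 5/6 ✓
(2,3)B 4/4 ✓
(3,1)B 5/5 ✓
(3,2)B 6/6 ✓
(3,4)B 1/2 ✗
(4,1)B 5/5 ✓
(4,2)B 6/6 ✓
(4,4)R 0/3 ✗
(5,1)B 4/4 ✓
(5,2)B 5/5 ✓
(5,3)B 4/5 ✓
(5,4)B 2/3 ✓
(6,1)B 3/4 ✓
(6,4)B 3/3 ✓
(7,1)R 0/2 ✗
(7,2)B 2/3 ✓
(7,3)B 2/2 ✓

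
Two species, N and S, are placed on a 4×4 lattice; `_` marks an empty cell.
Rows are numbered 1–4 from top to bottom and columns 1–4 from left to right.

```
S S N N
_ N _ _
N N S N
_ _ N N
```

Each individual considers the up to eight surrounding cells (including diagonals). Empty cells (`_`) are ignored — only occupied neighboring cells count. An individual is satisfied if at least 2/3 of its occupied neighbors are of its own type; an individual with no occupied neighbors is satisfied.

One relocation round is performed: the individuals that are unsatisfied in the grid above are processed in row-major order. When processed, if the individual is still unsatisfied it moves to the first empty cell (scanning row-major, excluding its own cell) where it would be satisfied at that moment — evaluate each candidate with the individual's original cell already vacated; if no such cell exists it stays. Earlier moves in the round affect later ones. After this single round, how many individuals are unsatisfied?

2

Initially unsatisfied (in order): (1,1), (1,2), (2,2), (3,3).
  (1,1): no empty cell satisfies it; stays.
  (1,2): no empty cell satisfies it; stays.
  (2,2) → (2,3).
  (3,3): no empty cell satisfies it; stays.
Resulting grid:
S S N N
_ _ N _
N N S N
_ _ N N
Unsatisfied now: (1,2), (3,3).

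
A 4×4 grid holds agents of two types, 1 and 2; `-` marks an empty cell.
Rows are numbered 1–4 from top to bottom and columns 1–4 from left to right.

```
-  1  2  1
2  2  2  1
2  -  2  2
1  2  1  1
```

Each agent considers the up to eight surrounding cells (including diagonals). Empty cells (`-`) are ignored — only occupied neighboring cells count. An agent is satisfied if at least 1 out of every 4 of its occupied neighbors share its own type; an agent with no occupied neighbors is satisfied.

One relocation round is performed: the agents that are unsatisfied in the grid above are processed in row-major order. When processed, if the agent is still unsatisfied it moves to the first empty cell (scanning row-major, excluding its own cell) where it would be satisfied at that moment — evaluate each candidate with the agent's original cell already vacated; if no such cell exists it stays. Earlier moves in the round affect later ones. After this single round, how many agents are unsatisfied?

Initially unsatisfied (in order): (1,2), (2,4), (4,1).
  (1,2) → (3,2).
  (2,4): no empty cell satisfies it; stays.
  (4,1): now satisfied by earlier moves; stays.
Resulting grid:
- - 2 1
2 2 2 1
2 1 2 2
1 2 1 1
Unsatisfied now: (2,4).

1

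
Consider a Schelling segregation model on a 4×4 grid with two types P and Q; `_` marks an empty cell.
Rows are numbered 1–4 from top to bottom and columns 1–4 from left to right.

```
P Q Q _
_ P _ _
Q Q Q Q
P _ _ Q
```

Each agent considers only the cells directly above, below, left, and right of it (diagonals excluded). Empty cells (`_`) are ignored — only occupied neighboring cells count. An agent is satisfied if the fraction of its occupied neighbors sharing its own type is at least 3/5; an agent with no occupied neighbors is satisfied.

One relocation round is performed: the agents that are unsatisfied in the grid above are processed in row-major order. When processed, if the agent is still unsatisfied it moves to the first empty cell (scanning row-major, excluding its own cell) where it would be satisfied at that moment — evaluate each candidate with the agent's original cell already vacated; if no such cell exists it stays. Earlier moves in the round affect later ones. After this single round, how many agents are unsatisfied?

Initially unsatisfied (in order): (1,1), (1,2), (2,2), (3,1), (4,1).
  (1,1): no empty cell satisfies it; stays.
  (1,2) → (1,4).
  (2,2): no empty cell satisfies it; stays.
  (3,1) → (2,3).
  (4,1): now satisfied by earlier moves; stays.
Resulting grid:
P _ Q Q
_ P Q _
_ Q Q Q
P _ _ Q
Unsatisfied now: (2,2), (3,2).

2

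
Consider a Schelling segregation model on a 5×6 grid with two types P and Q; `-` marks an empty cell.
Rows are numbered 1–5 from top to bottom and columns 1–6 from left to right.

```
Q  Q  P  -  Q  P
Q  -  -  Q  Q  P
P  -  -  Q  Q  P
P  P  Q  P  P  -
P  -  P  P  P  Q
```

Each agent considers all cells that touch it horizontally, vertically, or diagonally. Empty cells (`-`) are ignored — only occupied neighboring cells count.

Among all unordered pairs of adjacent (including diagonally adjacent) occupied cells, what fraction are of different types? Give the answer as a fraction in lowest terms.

Scan each occupied cell's neighbors to the right and below (and the two forward diagonals) so each pair is counted once.
From row 1: 5 unlike of 11 pairs (running 5/11).
From row 2: 4 unlike of 10 pairs (running 9/21).
From row 3: 5 unlike of 10 pairs (running 14/31).
From row 4: 5 unlike of 15 pairs (running 19/46).
From row 5: 1 unlike of 3 pairs (running 20/49).
Total adjacent occupied pairs: 49; unlike-type pairs: 20.
20/49 is already in lowest terms.

20/49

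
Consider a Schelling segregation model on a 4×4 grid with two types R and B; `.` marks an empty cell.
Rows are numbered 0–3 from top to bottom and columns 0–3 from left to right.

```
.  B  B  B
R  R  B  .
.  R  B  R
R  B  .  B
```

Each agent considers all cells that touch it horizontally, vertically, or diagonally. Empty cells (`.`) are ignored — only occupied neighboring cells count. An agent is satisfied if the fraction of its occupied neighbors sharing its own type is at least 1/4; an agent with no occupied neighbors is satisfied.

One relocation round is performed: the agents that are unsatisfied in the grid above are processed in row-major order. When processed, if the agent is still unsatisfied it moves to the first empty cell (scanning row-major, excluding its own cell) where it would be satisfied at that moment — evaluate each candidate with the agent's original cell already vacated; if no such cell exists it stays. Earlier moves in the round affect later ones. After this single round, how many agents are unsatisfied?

0

Initially unsatisfied (in order): (2,3).
  (2,3) → (0,0).
Resulting grid:
R B B B
R R B .
. R B .
R B . B
All satisfied now.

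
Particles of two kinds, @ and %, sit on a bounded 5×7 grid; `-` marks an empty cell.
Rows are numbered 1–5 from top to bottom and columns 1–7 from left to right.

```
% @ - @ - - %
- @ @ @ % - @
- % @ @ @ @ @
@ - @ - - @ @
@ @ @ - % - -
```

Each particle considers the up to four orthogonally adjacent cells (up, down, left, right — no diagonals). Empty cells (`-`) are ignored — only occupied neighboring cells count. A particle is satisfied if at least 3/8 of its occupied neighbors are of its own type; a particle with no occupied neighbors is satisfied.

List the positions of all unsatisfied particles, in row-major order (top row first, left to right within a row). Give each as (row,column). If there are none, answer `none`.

(1,1), (1,7), (2,5), (3,2)

Row 1: (1,1)% 0/1 unhappy · (1,2)@ 1/2 ok · (1,4)@ 1/1 ok · (1,7)% 0/1 unhappy
Row 2: (2,2)@ 2/3 ok · (2,3)@ 3/3 ok · (2,4)@ 3/4 ok · (2,5)% 0/2 unhappy · (2,7)@ 1/2 ok
Row 3: (3,2)% 0/2 unhappy · (3,3)@ 3/4 ok · (3,4)@ 3/3 ok · (3,5)@ 2/3 ok · (3,6)@ 3/3 ok · (3,7)@ 3/3 ok
Row 4: (4,1)@ 1/1 ok · (4,3)@ 2/2 ok · (4,6)@ 2/2 ok · (4,7)@ 2/2 ok
Row 5: (5,1)@ 2/2 ok · (5,2)@ 2/2 ok · (5,3)@ 2/2 ok · (5,5)% 0/0 ok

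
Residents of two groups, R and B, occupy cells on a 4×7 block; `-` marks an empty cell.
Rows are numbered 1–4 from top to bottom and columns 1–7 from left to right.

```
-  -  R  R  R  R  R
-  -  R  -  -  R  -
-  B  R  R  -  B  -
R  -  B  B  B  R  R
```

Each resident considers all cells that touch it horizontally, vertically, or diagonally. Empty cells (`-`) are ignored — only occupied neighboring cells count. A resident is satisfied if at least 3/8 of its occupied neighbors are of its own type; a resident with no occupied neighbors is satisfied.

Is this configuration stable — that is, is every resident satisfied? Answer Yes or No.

(1,3)R 2/2 satisfied
(1,4)R 3/3 satisfied
(1,5)R 3/3 satisfied
(1,6)R 3/3 satisfied
(1,7)R 2/2 satisfied
(2,3)R 4/5 satisfied
(2,6)R 3/4 satisfied
(3,2)B 1/4 not
(3,3)R 2/5 satisfied
(3,4)R 2/5 satisfied
(3,6)B 1/4 not
(4,1)R 0/1 not
(4,3)B 2/4 satisfied
(4,4)B 2/4 satisfied
(4,5)B 2/4 satisfied
(4,6)R 1/3 not
(4,7)R 1/2 satisfied
For instance (3,2) has only 1/4 same-type neighbors, below 3/8.

No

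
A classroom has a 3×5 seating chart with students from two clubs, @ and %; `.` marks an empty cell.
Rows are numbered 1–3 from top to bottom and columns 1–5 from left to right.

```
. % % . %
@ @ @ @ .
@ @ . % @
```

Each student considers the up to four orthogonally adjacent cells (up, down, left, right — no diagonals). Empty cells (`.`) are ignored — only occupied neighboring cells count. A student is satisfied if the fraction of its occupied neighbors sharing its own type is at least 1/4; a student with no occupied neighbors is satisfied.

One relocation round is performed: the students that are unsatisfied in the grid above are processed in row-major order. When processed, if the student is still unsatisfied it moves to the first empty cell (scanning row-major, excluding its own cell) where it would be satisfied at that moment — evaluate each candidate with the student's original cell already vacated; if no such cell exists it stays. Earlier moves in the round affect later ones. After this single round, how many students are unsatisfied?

Initially unsatisfied (in order): (3,4), (3,5).
  (3,4) → (1,1).
  (3,5): now satisfied by earlier moves; stays.
Resulting grid:
% % % . %
@ @ @ @ .
@ @ . . @
All satisfied now.

0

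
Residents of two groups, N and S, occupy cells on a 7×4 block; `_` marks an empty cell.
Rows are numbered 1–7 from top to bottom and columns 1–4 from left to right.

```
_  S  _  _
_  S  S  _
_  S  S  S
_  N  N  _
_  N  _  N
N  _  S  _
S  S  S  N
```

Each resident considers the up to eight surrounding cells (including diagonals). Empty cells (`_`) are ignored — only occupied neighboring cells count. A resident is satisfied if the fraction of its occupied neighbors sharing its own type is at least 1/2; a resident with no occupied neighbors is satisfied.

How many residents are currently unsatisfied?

(1,2)S 2/2 ✓
(2,2)S 4/4 ✓
(2,3)S 5/5 ✓
(3,2)S 3/5 ✓
(3,3)S 4/6 ✓
(3,4)S 2/3 ✓
(4,2)N 2/4 ✓
(4,3)N 3/6 ✓
(5,2)N 3/4 ✓
(5,4)N 1/2 ✓
(6,1)N 1/3 ✗
(6,3)S 2/5 ✗
(7,1)S 1/2 ✓
(7,2)S 3/4 ✓
(7,3)S 2/3 ✓
(7,4)N 0/2 ✗
Unsatisfied: (6,1), (6,3), (7,4) — 3 in total.

3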